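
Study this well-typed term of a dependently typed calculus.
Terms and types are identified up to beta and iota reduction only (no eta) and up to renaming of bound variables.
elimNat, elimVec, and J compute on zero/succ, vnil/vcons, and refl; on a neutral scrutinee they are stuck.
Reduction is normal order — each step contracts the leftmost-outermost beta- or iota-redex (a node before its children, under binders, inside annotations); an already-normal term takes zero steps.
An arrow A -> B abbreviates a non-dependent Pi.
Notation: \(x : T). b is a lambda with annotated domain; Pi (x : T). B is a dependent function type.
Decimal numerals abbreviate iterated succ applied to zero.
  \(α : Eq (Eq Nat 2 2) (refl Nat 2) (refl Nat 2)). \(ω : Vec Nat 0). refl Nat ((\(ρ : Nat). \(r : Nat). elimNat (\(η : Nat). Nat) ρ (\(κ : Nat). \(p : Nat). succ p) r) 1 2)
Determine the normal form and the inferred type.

normal form:
  \(α : Eq (Eq Nat 2 2) (refl Nat 2) (refl Nat 2)). \(ω : Vec Nat 0). refl Nat 3
type:
  Eq (Eq Nat 2 2) (refl Nat 2) (refl Nat 2) -> Vec Nat 0 -> Eq Nat 3 3
observation: the leftmost-outermost redex is a beta-redex, and normalization takes 9 steps.


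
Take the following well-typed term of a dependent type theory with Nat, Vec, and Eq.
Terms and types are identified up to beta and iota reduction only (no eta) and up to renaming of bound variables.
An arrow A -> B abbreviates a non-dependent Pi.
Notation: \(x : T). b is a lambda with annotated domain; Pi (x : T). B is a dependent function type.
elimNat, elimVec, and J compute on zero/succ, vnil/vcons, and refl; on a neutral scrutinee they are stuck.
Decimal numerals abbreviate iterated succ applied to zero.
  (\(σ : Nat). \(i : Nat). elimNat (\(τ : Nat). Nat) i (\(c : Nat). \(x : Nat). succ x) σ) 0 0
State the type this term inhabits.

the term's type:
  Nat


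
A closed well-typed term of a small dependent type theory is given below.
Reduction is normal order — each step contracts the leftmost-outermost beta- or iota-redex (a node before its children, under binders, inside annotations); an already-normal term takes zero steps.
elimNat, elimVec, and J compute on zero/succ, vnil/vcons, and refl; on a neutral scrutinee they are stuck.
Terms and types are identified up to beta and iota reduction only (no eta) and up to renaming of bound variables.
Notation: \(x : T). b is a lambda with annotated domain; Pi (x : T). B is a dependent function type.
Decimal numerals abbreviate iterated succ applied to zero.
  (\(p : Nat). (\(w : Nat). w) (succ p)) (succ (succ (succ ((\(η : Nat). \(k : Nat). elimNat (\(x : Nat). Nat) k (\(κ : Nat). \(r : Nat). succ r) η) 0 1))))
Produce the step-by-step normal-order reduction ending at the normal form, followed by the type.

reduction (normal order):
  (\(p : Nat). (\(w : Nat). w) (succ p)) (succ (succ (succ ((\(η : Nat). \(k : Nat). elimNat (\(x : Nat). Nat) k (\(κ : Nat). \(r : Nat). succ r) η) 0 1))))
  ~> (\(p : Nat). p) (succ (succ (succ (succ ((\(w : Nat). \(η : Nat). elimNat (\(k : Nat). Nat) η (\(x : Nat). \(κ : Nat). succ κ) w) 0 1)))))
  ~> succ (succ (succ (succ ((\(p : Nat). \(w : Nat). elimNat (\(η : Nat). Nat) w (\(k : Nat). \(x : Nat). succ x) p) 0 1))))
  ~> succ (succ (succ (succ ((\(p : Nat). elimNat (\(w : Nat). Nat) p (\(η : Nat). \(k : Nat). succ k) 0) 1))))
  ~> succ (succ (succ (succ (elimNat (\(p : Nat). Nat) 1 (\(w : Nat). \(η : Nat). succ η) 0))))
  ~> 5
inferred type:
  Nat


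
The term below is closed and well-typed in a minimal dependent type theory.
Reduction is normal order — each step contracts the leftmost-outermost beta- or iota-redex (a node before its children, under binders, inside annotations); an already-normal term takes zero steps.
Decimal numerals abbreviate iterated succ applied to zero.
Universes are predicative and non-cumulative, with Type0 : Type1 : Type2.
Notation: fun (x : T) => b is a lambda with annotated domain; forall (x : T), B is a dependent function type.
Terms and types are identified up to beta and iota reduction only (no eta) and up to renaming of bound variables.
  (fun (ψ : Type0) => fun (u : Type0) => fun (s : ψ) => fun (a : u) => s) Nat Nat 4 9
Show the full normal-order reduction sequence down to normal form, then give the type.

reduction (normal order):
  (fun (ψ : Type0) => fun (u : Type0) => fun (s : ψ) => fun (a : u) => s) Nat Nat 4 9
  ~> (fun (ψ : Type0) => fun (u : Nat) => fun (s : ψ) => u) Nat 4 9
  ~> (fun (ψ : Nat) => fun (u : Nat) => ψ) 4 9
  ~> (fun (ψ : Nat) => 4) 9
  ~> 4
inferred type:
  Nat


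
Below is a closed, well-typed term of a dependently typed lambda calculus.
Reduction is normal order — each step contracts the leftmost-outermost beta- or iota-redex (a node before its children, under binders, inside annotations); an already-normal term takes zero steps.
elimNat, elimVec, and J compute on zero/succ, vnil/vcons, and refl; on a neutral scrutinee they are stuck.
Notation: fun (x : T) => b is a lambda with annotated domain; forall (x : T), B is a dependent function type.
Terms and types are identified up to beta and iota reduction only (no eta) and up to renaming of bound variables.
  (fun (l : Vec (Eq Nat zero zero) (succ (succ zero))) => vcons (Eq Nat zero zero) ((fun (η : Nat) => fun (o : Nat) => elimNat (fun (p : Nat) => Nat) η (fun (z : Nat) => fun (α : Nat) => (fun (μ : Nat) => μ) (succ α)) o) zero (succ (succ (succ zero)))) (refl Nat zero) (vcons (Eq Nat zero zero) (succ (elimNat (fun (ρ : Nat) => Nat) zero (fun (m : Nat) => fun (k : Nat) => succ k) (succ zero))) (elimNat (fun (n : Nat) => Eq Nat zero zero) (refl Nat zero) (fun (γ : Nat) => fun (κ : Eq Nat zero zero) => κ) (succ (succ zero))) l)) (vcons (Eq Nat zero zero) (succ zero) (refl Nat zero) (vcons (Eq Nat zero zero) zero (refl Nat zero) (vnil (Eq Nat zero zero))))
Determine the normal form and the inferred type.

reduced normal form:
  vcons (Eq Nat zero zero) (succ (succ (succ zero))) (refl Nat zero) (vcons (Eq Nat zero zero) (succ (succ zero)) (refl Nat zero) (vcons (Eq Nat zero zero) (succ zero) (refl Nat zero) (vcons (Eq Nat zero zero) zero (refl Nat zero) (vnil (Eq Nat zero zero)))))
the term's type:
  Vec (Eq Nat zero zero) (succ (succ (succ (succ zero))))
observation: reduction starts at a beta-redex, and 27 normal-order steps reach the normal form.


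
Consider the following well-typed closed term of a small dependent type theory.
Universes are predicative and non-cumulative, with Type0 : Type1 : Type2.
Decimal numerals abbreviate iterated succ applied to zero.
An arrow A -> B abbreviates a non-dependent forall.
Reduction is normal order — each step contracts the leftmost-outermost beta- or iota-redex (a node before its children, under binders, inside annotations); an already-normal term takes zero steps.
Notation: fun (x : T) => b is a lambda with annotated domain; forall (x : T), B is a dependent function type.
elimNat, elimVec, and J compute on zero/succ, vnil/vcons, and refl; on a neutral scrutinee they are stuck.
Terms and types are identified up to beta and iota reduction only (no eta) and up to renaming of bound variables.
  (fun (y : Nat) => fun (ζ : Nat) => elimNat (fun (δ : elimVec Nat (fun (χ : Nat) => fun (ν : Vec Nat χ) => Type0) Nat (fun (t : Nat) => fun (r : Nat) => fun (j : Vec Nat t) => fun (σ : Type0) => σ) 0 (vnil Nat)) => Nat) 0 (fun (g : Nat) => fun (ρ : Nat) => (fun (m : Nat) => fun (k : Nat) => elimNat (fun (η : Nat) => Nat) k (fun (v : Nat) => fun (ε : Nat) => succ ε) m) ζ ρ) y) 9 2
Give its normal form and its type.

normal form:
  18
the term's type:
  Nat


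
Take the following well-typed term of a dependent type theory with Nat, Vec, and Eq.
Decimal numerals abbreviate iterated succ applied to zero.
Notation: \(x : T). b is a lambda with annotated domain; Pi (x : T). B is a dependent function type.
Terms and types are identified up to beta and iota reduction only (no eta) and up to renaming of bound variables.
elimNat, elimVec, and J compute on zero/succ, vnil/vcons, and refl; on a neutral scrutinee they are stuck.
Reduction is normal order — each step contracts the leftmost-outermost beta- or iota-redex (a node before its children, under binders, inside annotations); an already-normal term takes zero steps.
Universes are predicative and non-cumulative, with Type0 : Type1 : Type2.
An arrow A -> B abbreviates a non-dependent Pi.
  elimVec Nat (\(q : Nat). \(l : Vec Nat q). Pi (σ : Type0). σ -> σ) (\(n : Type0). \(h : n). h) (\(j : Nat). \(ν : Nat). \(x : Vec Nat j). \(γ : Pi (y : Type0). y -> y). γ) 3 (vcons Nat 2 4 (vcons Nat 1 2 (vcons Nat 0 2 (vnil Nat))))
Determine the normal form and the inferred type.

normal form:
  \(q : Type0). \(l : q). l
type:
  Pi (q : Type0). q -> q
observation: 16 normal-order steps normalize the term, beginning with an elimVec iota-redex.


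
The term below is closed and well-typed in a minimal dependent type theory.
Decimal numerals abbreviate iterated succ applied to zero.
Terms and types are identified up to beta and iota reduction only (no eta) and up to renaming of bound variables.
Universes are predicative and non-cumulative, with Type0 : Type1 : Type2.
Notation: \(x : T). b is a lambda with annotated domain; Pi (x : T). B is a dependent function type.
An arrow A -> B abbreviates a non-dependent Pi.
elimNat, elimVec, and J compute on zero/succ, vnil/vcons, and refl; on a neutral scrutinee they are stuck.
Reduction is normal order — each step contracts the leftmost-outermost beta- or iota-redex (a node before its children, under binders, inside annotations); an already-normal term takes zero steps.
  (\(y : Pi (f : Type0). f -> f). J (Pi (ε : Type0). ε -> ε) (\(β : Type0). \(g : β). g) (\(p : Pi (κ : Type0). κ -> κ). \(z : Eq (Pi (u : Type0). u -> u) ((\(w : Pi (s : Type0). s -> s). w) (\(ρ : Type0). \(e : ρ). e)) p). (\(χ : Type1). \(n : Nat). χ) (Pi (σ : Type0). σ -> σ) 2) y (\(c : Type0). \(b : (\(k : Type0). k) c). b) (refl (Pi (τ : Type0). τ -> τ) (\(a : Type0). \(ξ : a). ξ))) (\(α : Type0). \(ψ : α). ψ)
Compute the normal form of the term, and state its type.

reduced normal form:
  \(y : Type0). \(f : y). f
the term's type:
  Pi (y : Type0). y -> y
observation: the leftmost-outermost redex is a beta-redex, and normalization takes 2 steps.


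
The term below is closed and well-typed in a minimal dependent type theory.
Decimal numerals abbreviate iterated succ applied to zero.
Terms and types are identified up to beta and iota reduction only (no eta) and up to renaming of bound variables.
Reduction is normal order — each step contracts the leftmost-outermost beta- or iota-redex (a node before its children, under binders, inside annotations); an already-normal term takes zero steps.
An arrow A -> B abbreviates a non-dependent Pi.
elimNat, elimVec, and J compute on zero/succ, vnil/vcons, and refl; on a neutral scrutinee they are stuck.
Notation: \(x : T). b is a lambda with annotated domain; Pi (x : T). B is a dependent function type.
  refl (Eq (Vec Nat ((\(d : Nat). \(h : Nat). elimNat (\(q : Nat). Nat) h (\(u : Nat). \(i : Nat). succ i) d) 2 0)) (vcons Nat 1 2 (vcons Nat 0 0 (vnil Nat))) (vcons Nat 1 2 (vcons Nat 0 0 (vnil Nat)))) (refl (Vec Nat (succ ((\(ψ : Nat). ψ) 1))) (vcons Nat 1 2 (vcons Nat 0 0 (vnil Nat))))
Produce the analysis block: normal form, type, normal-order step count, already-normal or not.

normal form:
  refl (Eq (Vec Nat 2) (vcons Nat 1 2 (vcons Nat 0 0 (vnil Nat))) (vcons Nat 1 2 (vcons Nat 0 0 (vnil Nat)))) (refl (Vec Nat 2) (vcons Nat 1 2 (vcons Nat 0 0 (vnil Nat))))
the term's type:
  Eq (Eq (Vec Nat 2) (vcons Nat 1 2 (vcons Nat 0 0 (vnil Nat))) (vcons Nat 1 2 (vcons Nat 0 0 (vnil Nat)))) (refl (Vec Nat 2) (vcons Nat 1 2 (vcons Nat 0 0 (vnil Nat)))) (refl (Vec Nat 2) (vcons Nat 1 2 (vcons Nat 0 0 (vnil Nat))))
normal-order step count: 10
started in normal form: no
first redex: a beta-redex


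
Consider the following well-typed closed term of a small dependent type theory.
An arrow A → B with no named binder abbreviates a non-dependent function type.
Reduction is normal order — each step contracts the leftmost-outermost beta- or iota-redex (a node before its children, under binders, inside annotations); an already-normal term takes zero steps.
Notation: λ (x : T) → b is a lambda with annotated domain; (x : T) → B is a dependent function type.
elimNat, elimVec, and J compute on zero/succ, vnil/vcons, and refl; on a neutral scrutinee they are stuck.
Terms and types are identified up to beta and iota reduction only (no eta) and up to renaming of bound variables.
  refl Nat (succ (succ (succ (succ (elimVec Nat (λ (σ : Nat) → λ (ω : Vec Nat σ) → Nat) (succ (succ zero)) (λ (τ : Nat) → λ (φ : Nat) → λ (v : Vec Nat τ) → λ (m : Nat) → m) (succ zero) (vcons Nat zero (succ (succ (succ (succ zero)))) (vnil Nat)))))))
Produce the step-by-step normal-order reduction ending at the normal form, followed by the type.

normal-order reduction sequence:
  refl Nat (succ (succ (succ (succ (elimVec Nat (λ (σ : Nat) → λ (ω : Vec Nat σ) → Nat) (succ (succ zero)) (λ (τ : Nat) → λ (φ : Nat) → λ (v : Vec Nat τ) → λ (m : Nat) → m) (succ zero) (vcons Nat zero (succ (succ (succ (succ zero)))) (vnil Nat)))))))
  ~> refl Nat (succ (succ (succ (succ ((λ (σ : Nat) → λ (ω : Nat) → λ (τ : Vec Nat σ) → λ (φ : Nat) → φ) zero (succ (succ (succ (succ zero)))) (vnil Nat) (elimVec Nat (λ (v : Nat) → λ (m : Vec Nat v) → Nat) (succ (succ zero)) (λ (r : Nat) → λ (ξ : Nat) → λ (f : Vec Nat r) → λ (q : Nat) → q) zero (vnil Nat)))))))
  ~> refl Nat (succ (succ (succ (succ ((λ (σ : Nat) → λ (ω : Vec Nat zero) → λ (τ : Nat) → τ) (succ (succ (succ (succ zero)))) (vnil Nat) (elimVec Nat (λ (φ : Nat) → λ (v : Vec Nat φ) → Nat) (succ (succ zero)) (λ (m : Nat) → λ (r : Nat) → λ (ξ : Vec Nat m) → λ (f : Nat) → f) zero (vnil Nat)))))))
  ~> refl Nat (succ (succ (succ (succ ((λ (σ : Vec Nat zero) → λ (ω : Nat) → ω) (vnil Nat) (elimVec Nat (λ (τ : Nat) → λ (φ : Vec Nat τ) → Nat) (succ (succ zero)) (λ (v : Nat) → λ (m : Nat) → λ (r : Vec Nat v) → λ (ξ : Nat) → ξ) zero (vnil Nat)))))))
  ~> refl Nat (succ (succ (succ (succ ((λ (σ : Nat) → σ) (elimVec Nat (λ (ω : Nat) → λ (τ : Vec Nat ω) → Nat) (succ (succ zero)) (λ (φ : Nat) → λ (v : Nat) → λ (m : Vec Nat φ) → λ (r : Nat) → r) zero (vnil Nat)))))))
  ~> refl Nat (succ (succ (succ (succ (elimVec Nat (λ (σ : Nat) → λ (ω : Vec Nat σ) → Nat) (succ (succ zero)) (λ (τ : Nat) → λ (φ : Nat) → λ (v : Vec Nat τ) → λ (m : Nat) → m) zero (vnil Nat))))))
  ~> refl Nat (succ (succ (succ (succ (succ (succ zero))))))
type:
  Eq Nat (succ (succ (succ (succ (succ (succ zero)))))) (succ (succ (succ (succ (succ (succ zero))))))


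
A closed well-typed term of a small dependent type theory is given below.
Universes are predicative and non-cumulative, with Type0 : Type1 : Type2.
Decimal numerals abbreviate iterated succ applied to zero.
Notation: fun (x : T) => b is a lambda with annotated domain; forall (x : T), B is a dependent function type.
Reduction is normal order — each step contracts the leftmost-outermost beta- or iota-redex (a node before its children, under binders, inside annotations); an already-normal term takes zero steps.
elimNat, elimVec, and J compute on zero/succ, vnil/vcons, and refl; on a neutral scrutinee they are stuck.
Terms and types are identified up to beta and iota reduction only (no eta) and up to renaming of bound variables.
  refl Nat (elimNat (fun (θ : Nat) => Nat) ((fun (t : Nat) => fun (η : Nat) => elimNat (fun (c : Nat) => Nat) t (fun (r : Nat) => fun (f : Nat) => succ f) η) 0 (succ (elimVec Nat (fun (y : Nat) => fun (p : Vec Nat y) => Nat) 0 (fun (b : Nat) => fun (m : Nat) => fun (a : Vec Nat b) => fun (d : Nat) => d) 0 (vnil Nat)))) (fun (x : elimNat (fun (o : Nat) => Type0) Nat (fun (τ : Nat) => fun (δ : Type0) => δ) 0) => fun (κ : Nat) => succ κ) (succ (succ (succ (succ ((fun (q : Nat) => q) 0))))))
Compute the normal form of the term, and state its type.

normal form:
  refl Nat 5
the term's type:
  Eq Nat 5 5


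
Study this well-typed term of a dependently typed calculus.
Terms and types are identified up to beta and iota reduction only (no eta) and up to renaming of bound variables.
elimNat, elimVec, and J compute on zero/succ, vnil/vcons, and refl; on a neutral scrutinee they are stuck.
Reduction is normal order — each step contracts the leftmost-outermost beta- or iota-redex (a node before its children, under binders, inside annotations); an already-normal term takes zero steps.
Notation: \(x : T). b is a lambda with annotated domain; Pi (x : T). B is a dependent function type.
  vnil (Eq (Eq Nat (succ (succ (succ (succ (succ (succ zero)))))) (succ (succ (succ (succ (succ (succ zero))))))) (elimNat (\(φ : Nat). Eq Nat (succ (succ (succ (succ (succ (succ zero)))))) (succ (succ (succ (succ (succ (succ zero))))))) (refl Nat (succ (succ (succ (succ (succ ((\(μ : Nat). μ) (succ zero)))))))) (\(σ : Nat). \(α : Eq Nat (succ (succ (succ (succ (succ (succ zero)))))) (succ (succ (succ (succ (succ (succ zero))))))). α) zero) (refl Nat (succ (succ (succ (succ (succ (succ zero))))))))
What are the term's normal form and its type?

normal form:
  vnil (Eq (Eq Nat (succ (succ (succ (succ (succ (succ zero)))))) (succ (succ (succ (succ (succ (succ zero))))))) (refl Nat (succ (succ (succ (succ (succ (succ zero))))))) (refl Nat (succ (succ (succ (succ (succ (succ zero))))))))
the term's type:
  Vec (Eq (Eq Nat (succ (succ (succ (succ (succ (succ zero)))))) (succ (succ (succ (succ (succ (succ zero))))))) (refl Nat (succ (succ (succ (succ (succ (succ zero))))))) (refl Nat (succ (succ (succ (succ (succ (succ zero)))))))) zero


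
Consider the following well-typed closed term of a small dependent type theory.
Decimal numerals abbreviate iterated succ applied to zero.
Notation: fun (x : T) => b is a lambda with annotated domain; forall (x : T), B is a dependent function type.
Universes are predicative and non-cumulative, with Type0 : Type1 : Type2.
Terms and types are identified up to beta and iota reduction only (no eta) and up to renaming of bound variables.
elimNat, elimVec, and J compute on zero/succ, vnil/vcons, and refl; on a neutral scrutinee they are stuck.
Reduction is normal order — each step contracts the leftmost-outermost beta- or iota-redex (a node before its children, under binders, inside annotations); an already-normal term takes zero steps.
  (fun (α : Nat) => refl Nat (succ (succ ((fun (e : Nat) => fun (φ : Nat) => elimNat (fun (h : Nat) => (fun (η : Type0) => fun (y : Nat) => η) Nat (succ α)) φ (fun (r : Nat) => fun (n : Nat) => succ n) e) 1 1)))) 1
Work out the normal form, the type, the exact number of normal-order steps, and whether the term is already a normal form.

reduced normal form:
  refl Nat 4
the term's type:
  Eq Nat 4 4
reduction steps (normal order): 7
already normal: no
first redex: a beta-redex


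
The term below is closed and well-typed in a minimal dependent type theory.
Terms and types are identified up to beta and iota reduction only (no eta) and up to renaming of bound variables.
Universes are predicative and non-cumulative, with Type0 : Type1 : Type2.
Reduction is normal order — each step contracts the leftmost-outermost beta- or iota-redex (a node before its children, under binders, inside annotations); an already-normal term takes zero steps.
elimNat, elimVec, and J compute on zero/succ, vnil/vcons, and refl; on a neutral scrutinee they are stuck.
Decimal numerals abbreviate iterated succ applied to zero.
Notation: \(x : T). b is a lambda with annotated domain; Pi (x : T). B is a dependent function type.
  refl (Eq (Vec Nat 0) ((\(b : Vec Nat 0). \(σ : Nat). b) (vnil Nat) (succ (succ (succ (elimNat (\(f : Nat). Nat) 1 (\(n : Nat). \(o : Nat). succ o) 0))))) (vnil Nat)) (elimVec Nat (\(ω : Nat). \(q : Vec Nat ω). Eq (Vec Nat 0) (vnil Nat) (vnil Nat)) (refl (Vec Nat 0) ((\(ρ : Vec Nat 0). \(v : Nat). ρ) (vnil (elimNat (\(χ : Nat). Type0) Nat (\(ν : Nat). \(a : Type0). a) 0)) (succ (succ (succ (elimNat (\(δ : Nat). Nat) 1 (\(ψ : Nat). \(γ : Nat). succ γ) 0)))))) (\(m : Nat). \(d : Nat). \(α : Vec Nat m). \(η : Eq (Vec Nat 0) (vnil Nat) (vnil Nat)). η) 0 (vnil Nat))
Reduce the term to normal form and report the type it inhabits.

normal form:
  refl (Eq (Vec Nat 0) (vnil Nat) (vnil Nat)) (refl (Vec Nat 0) (vnil Nat))
inferred type:
  Eq (Eq (Vec Nat 0) (vnil Nat) (vnil Nat)) (refl (Vec Nat 0) (vnil Nat)) (refl (Vec Nat 0) (vnil Nat))
observation: contracting a beta-redex first, the term normalizes in 6 steps.


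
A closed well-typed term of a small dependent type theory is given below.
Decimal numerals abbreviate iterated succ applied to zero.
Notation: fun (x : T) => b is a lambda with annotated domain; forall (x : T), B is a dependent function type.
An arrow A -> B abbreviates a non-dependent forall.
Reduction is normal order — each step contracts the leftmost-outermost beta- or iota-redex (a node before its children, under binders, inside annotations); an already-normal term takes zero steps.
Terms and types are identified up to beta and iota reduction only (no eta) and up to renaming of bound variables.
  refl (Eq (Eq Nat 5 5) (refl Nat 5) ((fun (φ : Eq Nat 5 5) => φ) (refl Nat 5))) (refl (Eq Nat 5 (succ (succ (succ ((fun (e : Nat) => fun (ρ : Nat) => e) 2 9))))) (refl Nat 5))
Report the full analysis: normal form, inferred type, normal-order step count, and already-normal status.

reduced normal form:
  refl (Eq (Eq Nat 5 5) (refl Nat 5) (refl Nat 5)) (refl (Eq Nat 5 5) (refl Nat 5))
the term's type:
  Eq (Eq (Eq Nat 5 5) (refl Nat 5) (refl Nat 5)) (refl (Eq Nat 5 5) (refl Nat 5)) (refl (Eq Nat 5 5) (refl Nat 5))
steps to reach normal form (normal order): 3
already normal: no
first contracted redex: a beta-redex


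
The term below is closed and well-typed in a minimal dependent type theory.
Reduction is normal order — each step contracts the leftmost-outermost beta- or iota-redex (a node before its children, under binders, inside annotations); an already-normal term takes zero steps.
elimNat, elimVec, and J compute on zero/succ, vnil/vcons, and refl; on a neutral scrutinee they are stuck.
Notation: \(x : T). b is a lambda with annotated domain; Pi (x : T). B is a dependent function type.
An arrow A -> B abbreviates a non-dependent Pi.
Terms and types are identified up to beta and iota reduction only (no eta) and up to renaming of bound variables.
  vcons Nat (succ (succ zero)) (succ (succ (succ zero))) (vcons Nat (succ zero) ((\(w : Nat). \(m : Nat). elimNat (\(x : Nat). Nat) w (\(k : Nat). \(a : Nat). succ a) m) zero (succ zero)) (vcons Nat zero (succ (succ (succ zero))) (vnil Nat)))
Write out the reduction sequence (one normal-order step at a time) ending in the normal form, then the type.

reduction (normal order):
  vcons Nat (succ (succ zero)) (succ (succ (succ zero))) (vcons Nat (succ zero) ((\(w : Nat). \(m : Nat). elimNat (\(x : Nat). Nat) w (\(k : Nat). \(a : Nat). succ a) m) zero (succ zero)) (vcons Nat zero (succ (succ (succ zero))) (vnil Nat)))
  ~> vcons Nat (succ (succ zero)) (succ (succ (succ zero))) (vcons Nat (succ zero) ((\(w : Nat). elimNat (\(m : Nat). Nat) zero (\(x : Nat). \(k : Nat). succ k) w) (succ zero)) (vcons Nat zero (succ (succ (succ zero))) (vnil Nat)))
  ~> vcons Nat (succ (succ zero)) (succ (succ (succ zero))) (vcons Nat (succ zero) (elimNat (\(w : Nat). Nat) zero (\(m : Nat). \(x : Nat). succ x) (succ zero)) (vcons Nat zero (succ (succ (succ zero))) (vnil Nat)))
  ~> vcons Nat (succ (succ zero)) (succ (succ (succ zero))) (vcons Nat (succ zero) ((\(w : Nat). \(m : Nat). succ m) zero (elimNat (\(x : Nat). Nat) zero (\(k : Nat). \(a : Nat). succ a) zero)) (vcons Nat zero (succ (succ (succ zero))) (vnil Nat)))
  ~> vcons Nat (succ (succ zero)) (succ (succ (succ zero))) (vcons Nat (succ zero) ((\(w : Nat). succ w) (elimNat (\(m : Nat). Nat) zero (\(x : Nat). \(k : Nat). succ k) zero)) (vcons Nat zero (succ (succ (succ zero))) (vnil Nat)))
  ~> vcons Nat (succ (succ zero)) (succ (succ (succ zero))) (vcons Nat (succ zero) (succ (elimNat (\(w : Nat). Nat) zero (\(m : Nat). \(x : Nat). succ x) zero)) (vcons Nat zero (succ (succ (succ zero))) (vnil Nat)))
  ~> vcons Nat (succ (succ zero)) (succ (succ (succ zero))) (vcons Nat (succ zero) (succ zero) (vcons Nat zero (succ (succ (succ zero))) (vnil Nat)))
inferred type:
  Vec Nat (succ (succ (succ zero)))


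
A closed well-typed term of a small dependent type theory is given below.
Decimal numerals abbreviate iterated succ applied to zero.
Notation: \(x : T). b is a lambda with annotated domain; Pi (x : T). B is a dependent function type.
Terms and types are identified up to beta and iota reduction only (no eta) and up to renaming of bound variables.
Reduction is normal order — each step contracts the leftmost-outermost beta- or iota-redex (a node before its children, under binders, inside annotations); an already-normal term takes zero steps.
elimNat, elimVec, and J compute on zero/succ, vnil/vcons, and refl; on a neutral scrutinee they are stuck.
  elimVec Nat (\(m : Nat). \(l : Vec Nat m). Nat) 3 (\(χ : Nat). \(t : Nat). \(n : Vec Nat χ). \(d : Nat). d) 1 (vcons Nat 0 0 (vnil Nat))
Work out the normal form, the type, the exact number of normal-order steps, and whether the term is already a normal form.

resulting normal form:
  3
type:
  Nat
steps to reach normal form (normal order): 6
term was already normal: no
first redex: an elimVec iota-redex


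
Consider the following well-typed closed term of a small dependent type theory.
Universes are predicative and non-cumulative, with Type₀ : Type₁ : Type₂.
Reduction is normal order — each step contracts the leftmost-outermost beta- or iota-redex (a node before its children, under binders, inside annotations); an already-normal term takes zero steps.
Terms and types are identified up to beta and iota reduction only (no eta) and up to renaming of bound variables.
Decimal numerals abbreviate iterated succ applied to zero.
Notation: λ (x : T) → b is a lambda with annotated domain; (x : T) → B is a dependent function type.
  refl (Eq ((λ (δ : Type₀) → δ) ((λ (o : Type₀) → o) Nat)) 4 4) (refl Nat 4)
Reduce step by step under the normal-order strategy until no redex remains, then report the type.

normal-order reduction sequence:
  refl (Eq ((λ (δ : Type₀) → δ) ((λ (o : Type₀) → o) Nat)) 4 4) (refl Nat 4)
  ~> refl (Eq ((λ (δ : Type₀) → δ) Nat) 4 4) (refl Nat 4)
  ~> refl (Eq Nat 4 4) (refl Nat 4)
type:
  Eq (Eq Nat 4 4) (refl Nat 4) (refl Nat 4)


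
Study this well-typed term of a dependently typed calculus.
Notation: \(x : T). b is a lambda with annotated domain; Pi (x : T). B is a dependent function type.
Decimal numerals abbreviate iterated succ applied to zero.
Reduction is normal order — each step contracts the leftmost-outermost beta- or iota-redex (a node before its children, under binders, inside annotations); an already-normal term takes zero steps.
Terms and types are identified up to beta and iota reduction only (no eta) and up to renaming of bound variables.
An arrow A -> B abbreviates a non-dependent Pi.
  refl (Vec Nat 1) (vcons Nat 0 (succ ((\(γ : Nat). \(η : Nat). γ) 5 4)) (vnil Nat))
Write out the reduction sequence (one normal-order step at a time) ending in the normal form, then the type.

normal-order reduction:
  refl (Vec Nat 1) (vcons Nat 0 (succ ((\(γ : Nat). \(η : Nat). γ) 5 4)) (vnil Nat))
  ~> refl (Vec Nat 1) (vcons Nat 0 (succ ((\(γ : Nat). 5) 4)) (vnil Nat))
  ~> refl (Vec Nat 1) (vcons Nat 0 6 (vnil Nat))
type:
  Eq (Vec Nat 1) (vcons Nat 0 6 (vnil Nat)) (vcons Nat 0 6 (vnil Nat))


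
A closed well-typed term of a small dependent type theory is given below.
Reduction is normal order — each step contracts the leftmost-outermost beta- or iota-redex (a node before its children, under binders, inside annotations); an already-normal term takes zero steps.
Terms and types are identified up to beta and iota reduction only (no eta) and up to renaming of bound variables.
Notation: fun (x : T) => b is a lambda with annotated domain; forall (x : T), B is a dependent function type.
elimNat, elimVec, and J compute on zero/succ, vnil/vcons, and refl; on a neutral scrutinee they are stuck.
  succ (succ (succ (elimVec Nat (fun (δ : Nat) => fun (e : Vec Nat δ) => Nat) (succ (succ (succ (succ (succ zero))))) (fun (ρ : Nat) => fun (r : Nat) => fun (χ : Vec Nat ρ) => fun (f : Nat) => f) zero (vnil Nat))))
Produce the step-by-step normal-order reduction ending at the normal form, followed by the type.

normal-order reduction:
  succ (succ (succ (elimVec Nat (fun (δ : Nat) => fun (e : Vec Nat δ) => Nat) (succ (succ (succ (succ (succ zero))))) (fun (ρ : Nat) => fun (r : Nat) => fun (χ : Vec Nat ρ) => fun (f : Nat) => f) zero (vnil Nat))))
  ~> succ (succ (succ (succ (succ (succ (succ (succ zero)))))))
inferred type:
  Nat


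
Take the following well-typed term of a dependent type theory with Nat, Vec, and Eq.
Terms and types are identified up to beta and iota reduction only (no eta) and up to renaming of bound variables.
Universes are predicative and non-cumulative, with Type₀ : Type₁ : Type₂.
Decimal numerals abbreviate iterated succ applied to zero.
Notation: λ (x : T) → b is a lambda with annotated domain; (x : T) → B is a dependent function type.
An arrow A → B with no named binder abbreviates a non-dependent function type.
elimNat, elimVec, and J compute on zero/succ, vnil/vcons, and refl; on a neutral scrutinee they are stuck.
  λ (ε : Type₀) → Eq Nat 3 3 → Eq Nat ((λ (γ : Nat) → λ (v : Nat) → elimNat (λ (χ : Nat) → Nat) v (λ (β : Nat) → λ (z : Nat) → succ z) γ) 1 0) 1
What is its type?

inferred type:
  Type₀ → Type₀


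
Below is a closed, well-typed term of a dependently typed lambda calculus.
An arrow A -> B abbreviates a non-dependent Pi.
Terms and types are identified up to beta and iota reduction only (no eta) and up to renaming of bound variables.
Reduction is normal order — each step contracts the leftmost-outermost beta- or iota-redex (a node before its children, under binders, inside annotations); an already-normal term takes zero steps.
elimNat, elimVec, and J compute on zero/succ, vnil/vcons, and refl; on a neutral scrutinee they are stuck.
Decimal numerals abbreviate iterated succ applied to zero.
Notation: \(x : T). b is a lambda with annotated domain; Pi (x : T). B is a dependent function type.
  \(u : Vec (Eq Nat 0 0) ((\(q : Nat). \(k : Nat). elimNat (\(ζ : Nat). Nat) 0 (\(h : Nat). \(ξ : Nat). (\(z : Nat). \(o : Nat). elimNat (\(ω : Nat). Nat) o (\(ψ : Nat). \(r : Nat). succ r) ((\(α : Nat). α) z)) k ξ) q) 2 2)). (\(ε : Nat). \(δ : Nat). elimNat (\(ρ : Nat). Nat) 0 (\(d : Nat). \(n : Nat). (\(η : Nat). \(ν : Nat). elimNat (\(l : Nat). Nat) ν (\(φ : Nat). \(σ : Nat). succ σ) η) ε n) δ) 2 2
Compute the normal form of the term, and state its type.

resulting normal form:
  \(u : Vec (Eq Nat 0 0) 4). 4
the term's type:
  Vec (Eq Nat 0 0) 4 -> Nat
observation: the term reaches its normal form after 56 normal-order steps.


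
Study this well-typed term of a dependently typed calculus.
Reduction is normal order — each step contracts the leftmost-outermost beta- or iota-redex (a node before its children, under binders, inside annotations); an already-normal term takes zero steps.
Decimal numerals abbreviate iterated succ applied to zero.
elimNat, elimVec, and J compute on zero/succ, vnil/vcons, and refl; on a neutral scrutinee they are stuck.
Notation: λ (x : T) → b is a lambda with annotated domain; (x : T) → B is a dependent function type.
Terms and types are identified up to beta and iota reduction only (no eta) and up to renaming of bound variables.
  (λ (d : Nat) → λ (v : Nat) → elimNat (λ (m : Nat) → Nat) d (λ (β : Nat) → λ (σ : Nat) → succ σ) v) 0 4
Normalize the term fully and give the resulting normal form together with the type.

reduced normal form:
  4
the term's type:
  Nat
observation: the first redex contracted is a beta-redex; the normal form is reached in 15 normal-order steps.


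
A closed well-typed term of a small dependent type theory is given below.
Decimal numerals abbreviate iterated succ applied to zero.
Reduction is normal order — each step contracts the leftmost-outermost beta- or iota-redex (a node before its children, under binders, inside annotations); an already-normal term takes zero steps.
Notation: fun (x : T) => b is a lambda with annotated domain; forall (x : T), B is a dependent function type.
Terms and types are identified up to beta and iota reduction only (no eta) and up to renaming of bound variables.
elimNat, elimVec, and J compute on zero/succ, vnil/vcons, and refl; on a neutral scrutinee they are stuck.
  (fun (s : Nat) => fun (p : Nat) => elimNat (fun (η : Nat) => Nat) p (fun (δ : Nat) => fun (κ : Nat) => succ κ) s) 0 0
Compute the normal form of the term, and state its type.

reduced normal form:
  0
type:
  Nat


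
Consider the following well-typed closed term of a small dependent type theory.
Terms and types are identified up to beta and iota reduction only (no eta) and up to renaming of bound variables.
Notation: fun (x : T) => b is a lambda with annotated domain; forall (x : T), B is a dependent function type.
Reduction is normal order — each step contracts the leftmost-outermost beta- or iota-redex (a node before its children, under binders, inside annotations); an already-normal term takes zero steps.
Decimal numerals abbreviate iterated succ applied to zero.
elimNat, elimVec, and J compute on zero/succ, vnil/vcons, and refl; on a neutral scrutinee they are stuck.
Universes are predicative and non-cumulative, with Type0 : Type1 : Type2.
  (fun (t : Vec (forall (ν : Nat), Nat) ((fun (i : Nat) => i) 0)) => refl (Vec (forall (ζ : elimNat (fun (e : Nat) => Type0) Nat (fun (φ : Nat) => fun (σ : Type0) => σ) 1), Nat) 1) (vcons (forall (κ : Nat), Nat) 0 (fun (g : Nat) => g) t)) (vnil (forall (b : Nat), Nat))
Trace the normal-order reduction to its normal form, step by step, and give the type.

normal-order reduction sequence:
  (fun (t : Vec (forall (ν : Nat), Nat) ((fun (i : Nat) => i) 0)) => refl (Vec (forall (ζ : elimNat (fun (e : Nat) => Type0) Nat (fun (φ : Nat) => fun (σ : Type0) => σ) 1), Nat) 1) (vcons (forall (κ : Nat), Nat) 0 (fun (g : Nat) => g) t)) (vnil (forall (b : Nat), Nat))
  ~> refl (Vec (forall (t : elimNat (fun (ν : Nat) => Type0) Nat (fun (i : Nat) => fun (ζ : Type0) => ζ) 1), Nat) 1) (vcons (forall (e : Nat), Nat) 0 (fun (φ : Nat) => φ) (vnil (forall (σ : Nat), Nat)))
  ~> refl (Vec (forall (t : (fun (ν : Nat) => fun (i : Type0) => i) 0 (elimNat (fun (ζ : Nat) => Type0) Nat (fun (e : Nat) => fun (φ : Type0) => φ) 0)), Nat) 1) (vcons (forall (σ : Nat), Nat) 0 (fun (κ : Nat) => κ) (vnil (forall (g : Nat), Nat)))
  ~> refl (Vec (forall (t : (fun (ν : Type0) => ν) (elimNat (fun (i : Nat) => Type0) Nat (fun (ζ : Nat) => fun (e : Type0) => e) 0)), Nat) 1) (vcons (forall (φ : Nat), Nat) 0 (fun (σ : Nat) => σ) (vnil (forall (κ : Nat), Nat)))
  ~> refl (Vec (forall (t : elimNat (fun (ν : Nat) => Type0) Nat (fun (i : Nat) => fun (ζ : Type0) => ζ) 0), Nat) 1) (vcons (forall (e : Nat), Nat) 0 (fun (φ : Nat) => φ) (vnil (forall (σ : Nat), Nat)))
  ~> refl (Vec (forall (t : Nat), Nat) 1) (vcons (forall (ν : Nat), Nat) 0 (fun (i : Nat) => i) (vnil (forall (ζ : Nat), Nat)))
inferred type:
  Eq (Vec (forall (t : Nat), Nat) 1) (vcons (forall (ν : Nat), Nat) 0 (fun (i : Nat) => i) (vnil (forall (ζ : Nat), Nat))) (vcons (forall (e : Nat), Nat) 0 (fun (φ : Nat) => φ) (vnil (forall (σ : Nat), Nat)))


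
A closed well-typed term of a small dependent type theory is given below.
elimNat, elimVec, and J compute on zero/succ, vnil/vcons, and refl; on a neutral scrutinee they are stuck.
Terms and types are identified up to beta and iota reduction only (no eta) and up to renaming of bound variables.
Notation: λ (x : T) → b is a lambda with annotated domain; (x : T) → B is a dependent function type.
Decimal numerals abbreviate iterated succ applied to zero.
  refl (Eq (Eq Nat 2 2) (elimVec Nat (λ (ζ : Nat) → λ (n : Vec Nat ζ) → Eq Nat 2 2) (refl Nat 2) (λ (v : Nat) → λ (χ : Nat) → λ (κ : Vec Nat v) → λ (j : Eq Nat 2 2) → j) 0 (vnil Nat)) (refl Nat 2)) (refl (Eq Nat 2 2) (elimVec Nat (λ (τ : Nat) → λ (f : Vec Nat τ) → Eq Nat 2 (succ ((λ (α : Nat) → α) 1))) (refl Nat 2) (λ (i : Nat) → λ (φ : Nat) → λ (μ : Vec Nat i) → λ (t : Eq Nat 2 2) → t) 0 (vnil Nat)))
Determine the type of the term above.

type:
  Eq (Eq (Eq Nat 2 2) (refl Nat 2) (refl Nat 2)) (refl (Eq Nat 2 2) (refl Nat 2)) (refl (Eq Nat 2 2) (refl Nat 2))


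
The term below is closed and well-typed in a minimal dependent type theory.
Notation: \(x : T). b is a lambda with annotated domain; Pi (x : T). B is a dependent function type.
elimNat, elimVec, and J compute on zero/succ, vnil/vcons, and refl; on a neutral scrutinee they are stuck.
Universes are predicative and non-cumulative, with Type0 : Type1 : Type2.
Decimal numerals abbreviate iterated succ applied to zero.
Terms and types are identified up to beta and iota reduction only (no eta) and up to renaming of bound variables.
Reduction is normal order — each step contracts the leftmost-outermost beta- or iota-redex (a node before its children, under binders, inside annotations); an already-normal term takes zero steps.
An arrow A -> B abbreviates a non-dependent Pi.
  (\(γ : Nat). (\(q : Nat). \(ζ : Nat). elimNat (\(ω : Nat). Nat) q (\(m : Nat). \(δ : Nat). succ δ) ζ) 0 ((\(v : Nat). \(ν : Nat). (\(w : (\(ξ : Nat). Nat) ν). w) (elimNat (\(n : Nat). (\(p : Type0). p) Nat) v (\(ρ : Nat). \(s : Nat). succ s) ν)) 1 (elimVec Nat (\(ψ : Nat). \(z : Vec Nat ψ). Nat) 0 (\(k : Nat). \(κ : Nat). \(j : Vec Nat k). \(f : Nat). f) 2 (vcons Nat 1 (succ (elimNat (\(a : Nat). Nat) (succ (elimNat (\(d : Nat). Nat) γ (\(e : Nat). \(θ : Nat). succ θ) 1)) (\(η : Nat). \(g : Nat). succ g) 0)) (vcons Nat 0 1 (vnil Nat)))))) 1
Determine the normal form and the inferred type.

resulting normal form:
  1
the term's type:
  Nat
observation: normalization takes exactly 23 steps under the normal-order strategy.


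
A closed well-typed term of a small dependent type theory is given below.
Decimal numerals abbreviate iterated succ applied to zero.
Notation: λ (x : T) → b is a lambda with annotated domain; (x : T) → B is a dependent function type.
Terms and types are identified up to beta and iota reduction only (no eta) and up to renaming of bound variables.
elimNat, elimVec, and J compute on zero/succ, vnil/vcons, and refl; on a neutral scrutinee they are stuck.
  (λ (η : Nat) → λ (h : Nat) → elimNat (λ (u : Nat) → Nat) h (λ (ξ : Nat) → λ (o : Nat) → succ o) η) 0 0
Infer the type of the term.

type:
  Nat


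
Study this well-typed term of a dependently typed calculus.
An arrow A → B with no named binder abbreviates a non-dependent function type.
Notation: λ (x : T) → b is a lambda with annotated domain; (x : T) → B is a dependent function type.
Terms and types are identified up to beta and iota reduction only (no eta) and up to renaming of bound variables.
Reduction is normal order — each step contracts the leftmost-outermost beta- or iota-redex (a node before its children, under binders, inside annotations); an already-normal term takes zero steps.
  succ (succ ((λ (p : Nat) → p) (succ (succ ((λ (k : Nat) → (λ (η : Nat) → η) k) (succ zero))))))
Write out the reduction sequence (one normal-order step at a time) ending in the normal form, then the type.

normal-order reduction:
  succ (succ ((λ (p : Nat) → p) (succ (succ ((λ (k : Nat) → (λ (η : Nat) → η) k) (succ zero))))))
  ~> succ (succ (succ (succ ((λ (p : Nat) → (λ (k : Nat) → k) p) (succ zero)))))
  ~> succ (succ (succ (succ ((λ (p : Nat) → p) (succ zero)))))
  ~> succ (succ (succ (succ (succ zero))))
type:
  Nat


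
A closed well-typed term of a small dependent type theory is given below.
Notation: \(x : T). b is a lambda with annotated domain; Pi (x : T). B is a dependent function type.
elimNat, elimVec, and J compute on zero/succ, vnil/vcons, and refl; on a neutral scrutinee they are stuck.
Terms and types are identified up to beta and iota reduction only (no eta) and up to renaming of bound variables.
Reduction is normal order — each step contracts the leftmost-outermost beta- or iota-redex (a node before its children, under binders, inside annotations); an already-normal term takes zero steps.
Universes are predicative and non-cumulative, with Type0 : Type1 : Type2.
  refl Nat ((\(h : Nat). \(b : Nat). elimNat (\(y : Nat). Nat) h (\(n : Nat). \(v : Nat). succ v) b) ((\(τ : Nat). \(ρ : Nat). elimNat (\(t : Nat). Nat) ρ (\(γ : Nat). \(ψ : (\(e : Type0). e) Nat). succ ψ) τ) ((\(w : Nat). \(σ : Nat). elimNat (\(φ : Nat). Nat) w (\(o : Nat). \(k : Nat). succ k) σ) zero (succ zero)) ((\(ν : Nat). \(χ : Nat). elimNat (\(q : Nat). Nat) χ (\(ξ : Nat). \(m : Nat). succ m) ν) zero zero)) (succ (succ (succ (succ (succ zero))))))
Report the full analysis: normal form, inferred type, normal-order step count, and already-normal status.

resulting normal form:
  refl Nat (succ (succ (succ (succ (succ (succ zero))))))
type:
  Eq Nat (succ (succ (succ (succ (succ (succ zero)))))) (succ (succ (succ (succ (succ (succ zero))))))
steps to reach normal form (normal order): 34
term was already normal: no
first redex: a beta-redex
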